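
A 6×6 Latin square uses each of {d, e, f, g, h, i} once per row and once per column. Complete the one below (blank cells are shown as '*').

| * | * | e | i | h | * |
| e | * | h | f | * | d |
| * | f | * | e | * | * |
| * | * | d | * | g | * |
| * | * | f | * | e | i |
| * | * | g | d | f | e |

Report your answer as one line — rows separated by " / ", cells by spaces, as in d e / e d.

f d e i h g / e g h f i d / g f i e d h / i e d h g f / d h f g e i / h i g d f e

At row 2, column 5: row 2 has {d,e,f,h}; column 5 has {e,f,g,h}; that leaves i.
At row 3, column 3: row 3 has {e,f}; column 3 has {d,e,f,g,h}; that leaves i.
At row 3, column 5: row 3 has {e,f,i}; column 5 has {e,f,g,h,i}; that leaves d.
At row 4, column 4: row 4 has {d,g}; column 4 has {d,e,f,i}; that leaves h.
At row 4, column 6: row 4 has {d,g,h}; column 6 has {d,e,i}; that leaves f.
At row 5, column 4: row 5 has {e,f,i}; column 4 has {d,e,f,h,i}; that leaves g.
At row 1, column 6: row 1 has {e,h,i}; column 6 has {d,e,f,i}; that leaves g.
At row 2, column 2: row 2 has {d,e,f,h,i}; column 2 has {f}; that leaves g.
At row 3, column 6: row 3 has {d,e,f,i}; column 6 has {d,e,f,g,i}; that leaves h.
At row 4, column 1: row 4 has {d,f,g,h}; column 1 has {e}; that leaves i.
At row 4, column 2: row 4 has {d,f,g,h,i}; column 2 has {f,g}; that leaves e.
At row 6, column 1: row 6 has {d,e,f,g}; column 1 has {e,i}; that leaves h.
At row 6, column 2: row 6 has {d,e,f,g,h}; column 2 has {e,f,g}; that leaves i.
At row 1, column 2: row 1 has {e,g,h,i}; column 2 has {e,f,g,i}; that leaves d.
At row 3, column 1: row 3 has {d,e,f,h,i}; column 1 has {e,h,i}; that leaves g.
At row 5, column 1: row 5 has {e,f,g,i}; column 1 has {e,g,h,i}; that leaves d.
At row 5, column 2: row 5 has {d,e,f,g,i}; column 2 has {d,e,f,g,i}; that leaves h.
At row 1, column 1: row 1 has {d,e,g,h,i}; column 1 has {d,e,g,h,i}; that leaves f.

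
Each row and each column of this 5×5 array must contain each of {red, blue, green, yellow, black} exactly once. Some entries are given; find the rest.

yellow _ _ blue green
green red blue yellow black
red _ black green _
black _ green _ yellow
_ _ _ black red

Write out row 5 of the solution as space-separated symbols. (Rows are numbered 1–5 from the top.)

blue green yellow black red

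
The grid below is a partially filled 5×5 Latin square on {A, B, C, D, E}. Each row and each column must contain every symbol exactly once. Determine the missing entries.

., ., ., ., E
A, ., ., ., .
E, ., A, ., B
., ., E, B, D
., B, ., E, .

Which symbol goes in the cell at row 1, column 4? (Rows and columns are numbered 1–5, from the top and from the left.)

A

Cell (r2,c5): row 2 has {A}; column 5 has {B,D,E} → C.
Cell (r4,c1): row 4 has {B,D,E}; column 1 has {A,E} → C.
Cell (r4,c2): row 4 has {B,C,D,E}; column 2 has {B} → A.
Cell (r5,c1): row 5 has {B,E}; column 1 has {A,C,E} → D.
Cell (r5,c3): row 5 has {B,D,E}; column 3 has {A,E} → C.
Cell (r5,c5): row 5 has {B,C,D,E}; column 5 has {B,C,D,E} → A.
Cell (r1,c1): row 1 has {E}; column 1 has {A,C,D,E} → B.
Cell (r1,c3): row 1 has {B,E}; column 3 has {A,C,E} → D.
Cell (r2,c3): row 2 has {A,C}; column 3 has {A,C,D,E} → B.
Cell (r2,c4): row 2 has {A,B,C}; column 4 has {B,E} → D.
Cell (r3,c4): row 3 has {A,B,E}; column 4 has {B,D,E} → C.
Cell (r1,c2): row 1 has {B,D,E}; column 2 has {A,B} → C.
Cell (r1,c4): row 1 has {B,C,D,E}; column 4 has {B,C,D,E} → A.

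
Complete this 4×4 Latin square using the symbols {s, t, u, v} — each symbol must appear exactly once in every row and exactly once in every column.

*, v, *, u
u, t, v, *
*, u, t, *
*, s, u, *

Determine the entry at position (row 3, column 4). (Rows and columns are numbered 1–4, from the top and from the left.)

(r1,c3) = s
(r2,c4) = s
(r3,c4) = v

v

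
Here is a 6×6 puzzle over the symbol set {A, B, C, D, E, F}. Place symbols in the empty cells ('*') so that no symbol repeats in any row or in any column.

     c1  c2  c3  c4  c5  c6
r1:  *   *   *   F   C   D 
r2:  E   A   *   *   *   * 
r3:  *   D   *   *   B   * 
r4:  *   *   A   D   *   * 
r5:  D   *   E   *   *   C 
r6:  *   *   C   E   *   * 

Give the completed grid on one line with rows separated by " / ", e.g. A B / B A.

Cell (r1,c3): row 1 has {C,D,F}; column 3 has {A,C,E} → B.
Cell (r3,c3): row 3 has {B,D}; column 3 has {A,B,C,E} → F.
Cell (r1,c1): row 1 has {B,C,D,F}; column 1 has {D,E} → A.
Cell (r1,c2): row 1 has {A,B,C,D,F}; column 2 has {A,D} → E.
Cell (r2,c3): row 2 has {A,E}; column 3 has {A,B,C,E,F} → D.
Cell (r2,c5): row 2 has {A,D,E}; column 5 has {B,C} → F.
Cell (r2,c6): row 2 has {A,D,E,F}; column 6 has {C,D} → B.
Cell (r3,c1): row 3 has {B,D,F}; column 1 has {A,D,E} → C.
Cell (r3,c4): row 3 has {B,C,D,F}; column 4 has {D,E,F} → A.
Cell (r3,c6): row 3 has {A,B,C,D,F}; column 6 has {B,C,D} → E.
Cell (r4,c5): row 4 has {A,D}; column 5 has {B,C,F} → E.
Cell (r4,c6): row 4 has {A,D,E}; column 6 has {B,C,D,E} → F.
Cell (r5,c4): row 5 has {C,D,E}; column 4 has {A,D,E,F} → B.
Cell (r5,c5): row 5 has {B,C,D,E}; column 5 has {B,C,E,F} → A.
Cell (r6,c5): row 6 has {C,E}; column 5 has {A,B,C,E,F} → D.
Cell (r6,c6): row 6 has {C,D,E}; column 6 has {B,C,D,E,F} → A.
Cell (r2,c4): row 2 has {A,B,D,E,F}; column 4 has {A,B,D,E,F} → C.
Cell (r4,c1): row 4 has {A,D,E,F}; column 1 has {A,C,D,E} → B.
Cell (r4,c2): row 4 has {A,B,D,E,F}; column 2 has {A,D,E} → C.
Cell (r5,c2): row 5 has {A,B,C,D,E}; column 2 has {A,C,D,E} → F.
Cell (r6,c1): row 6 has {A,C,D,E}; column 1 has {A,B,C,D,E} → F.
Cell (r6,c2): row 6 has {A,C,D,E,F}; column 2 has {A,C,D,E,F} → B.

A E B F C D / E A D C F B / C D F A B E / B C A D E F / D F E B A C / F B C E D A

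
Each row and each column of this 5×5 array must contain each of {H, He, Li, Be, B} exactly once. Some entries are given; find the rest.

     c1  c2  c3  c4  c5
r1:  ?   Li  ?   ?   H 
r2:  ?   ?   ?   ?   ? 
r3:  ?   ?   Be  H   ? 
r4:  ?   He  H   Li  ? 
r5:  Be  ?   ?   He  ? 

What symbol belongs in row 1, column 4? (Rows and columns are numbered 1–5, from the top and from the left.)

Be

Cell (r3,c2): row 3 has {H,Be}; column 2 has {He,Li} → B.
Cell (r4,c1): row 4 has {H,He,Li}; column 1 has {Be} → B.
Cell (r4,c5): row 4 has {H,He,Li,B}; column 5 has {H} → Be.
Cell (r5,c2): row 5 has {He,Be}; column 2 has {He,Li,B} → H.
Cell (r1,c1): row 1 has {H,Li}; column 1 has {Be,B} → He.
Cell (r1,c3): row 1 has {H,He,Li}; column 3 has {H,Be} → B.
Cell (r1,c4): row 1 has {H,He,Li,B}; column 4 has {H,He,Li} → Be.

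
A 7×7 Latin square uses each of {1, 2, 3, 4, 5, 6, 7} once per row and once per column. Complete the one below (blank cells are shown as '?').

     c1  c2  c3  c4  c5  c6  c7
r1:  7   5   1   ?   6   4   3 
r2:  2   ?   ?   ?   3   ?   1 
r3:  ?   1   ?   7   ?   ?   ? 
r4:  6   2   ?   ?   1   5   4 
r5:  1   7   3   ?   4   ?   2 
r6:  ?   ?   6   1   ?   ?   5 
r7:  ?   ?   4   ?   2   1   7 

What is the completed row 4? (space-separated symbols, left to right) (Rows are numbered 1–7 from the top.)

At row 1, column 4: row 1 has {1,3,4,5,6,7}; column 4 has {1,7}; that leaves 2.
At row 3, column 5: row 3 has {1,7}; column 5 has {1,2,3,4,6}; that leaves 5.
At row 3, column 7: row 3 has {1,5,7}; column 7 has {1,2,3,4,5,7}; that leaves 6.
At row 4, column 3: row 4 has {1,2,4,5,6}; column 3 has {1,3,4,6}; that leaves 7.
At row 4, column 4: row 4 has {1,2,4,5,6,7}; column 4 has {1,2,7}; that leaves 3.

6 2 7 3 1 5 4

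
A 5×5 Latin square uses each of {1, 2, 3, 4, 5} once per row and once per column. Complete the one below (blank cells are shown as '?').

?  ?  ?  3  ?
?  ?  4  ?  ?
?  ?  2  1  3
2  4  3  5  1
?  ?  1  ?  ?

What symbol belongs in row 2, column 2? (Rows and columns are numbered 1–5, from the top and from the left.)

Cell (r1,c3): row 1 has {3}; column 3 has {1,2,3,4} → 5.
Cell (r2,c4): row 2 has {4}; column 4 has {1,3,5} → 2.
Cell (r2,c5): row 2 has {2,4}; column 5 has {1,3} → 5.
Cell (r3,c2): row 3 has {1,2,3}; column 2 has {4} → 5.
Cell (r5,c4): row 5 has {1}; column 4 has {1,2,3,5} → 4.
Cell (r5,c5): row 5 has {1,4}; column 5 has {1,3,5} → 2.
Cell (r1,c5): row 1 has {3,5}; column 5 has {1,2,3,5} → 4.
Cell (r3,c1): row 3 has {1,2,3,5}; column 1 has {2} → 4.
Cell (r5,c2): row 5 has {1,2,4}; column 2 has {4,5} → 3.
Cell (r1,c1): row 1 has {3,4,5}; column 1 has {2,4} → 1.
Cell (r1,c2): row 1 has {1,3,4,5}; column 2 has {3,4,5} → 2.
Cell (r2,c1): row 2 has {2,4,5}; column 1 has {1,2,4} → 3.
Cell (r2,c2): row 2 has {2,3,4,5}; column 2 has {2,3,4,5} → 1.

1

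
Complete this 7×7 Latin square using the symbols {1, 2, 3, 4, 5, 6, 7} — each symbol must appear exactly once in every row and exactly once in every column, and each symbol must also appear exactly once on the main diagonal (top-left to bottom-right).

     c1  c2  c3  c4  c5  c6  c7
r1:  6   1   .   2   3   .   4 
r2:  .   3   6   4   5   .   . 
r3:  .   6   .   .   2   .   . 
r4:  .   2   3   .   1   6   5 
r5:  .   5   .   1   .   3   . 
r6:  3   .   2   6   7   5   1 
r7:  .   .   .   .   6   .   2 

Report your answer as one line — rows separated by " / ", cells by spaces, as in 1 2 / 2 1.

Cell (r1,c6): row 1 has {1,2,3,4,6}; column 6 has {3,5,6} → 7.
Cell (r2,c7): row 2 has {3,4,5,6}; column 7 has {1,2,4,5} → 7.
Cell (r3,c7): row 3 has {2,6}; column 7 has {1,2,4,5,7} → 3.
Cell (r4,c4): row 4 has {1,2,3,5,6}; column 4 has {1,2,4,6}; the diagonal has {2,3,5,6} → 7.
Cell (r5,c5): row 5 has {1,3,5}; column 5 has {1,2,3,5,6,7}; the diagonal has {2,3,5,6,7} → 4.
Cell (r5,c7): row 5 has {1,3,4,5}; column 7 has {1,2,3,4,5,7} → 6.
Cell (r6,c2): row 6 has {1,2,3,5,6,7}; column 2 has {1,2,3,5,6} → 4.
Cell (r7,c2): row 7 has {2,6}; column 2 has {1,2,3,4,5,6} → 7.
Cell (r1,c3): row 1 has {1,2,3,4,6,7}; column 3 has {2,3,6} → 5.
Cell (r3,c3): row 3 has {2,3,6}; column 3 has {2,3,5,6}; the diagonal has {2,3,4,5,6,7} → 1.
Cell (r3,c4): row 3 has {1,2,3,6}; column 4 has {1,2,4,6,7} → 5.
Cell (r3,c6): row 3 has {1,2,3,5,6}; column 6 has {3,5,6,7} → 4.
Cell (r4,c1): row 4 has {1,2,3,5,6,7}; column 1 has {3,6} → 4.
Cell (r5,c3): row 5 has {1,3,4,5,6}; column 3 has {1,2,3,5,6} → 7.
Cell (r7,c3): row 7 has {2,6,7}; column 3 has {1,2,3,5,6,7} → 4.
Cell (r7,c4): row 7 has {2,4,6,7}; column 4 has {1,2,4,5,6,7} → 3.
Cell (r7,c6): row 7 has {2,3,4,6,7}; column 6 has {3,4,5,6,7} → 1.
Cell (r2,c6): row 2 has {3,4,5,6,7}; column 6 has {1,3,4,5,6,7} → 2.
Cell (r3,c1): row 3 has {1,2,3,4,5,6}; column 1 has {3,4,6} → 7.
Cell (r5,c1): row 5 has {1,3,4,5,6,7}; column 1 has {3,4,6,7} → 2.
Cell (r7,c1): row 7 has {1,2,3,4,6,7}; column 1 has {2,3,4,6,7} → 5.
Cell (r2,c1): row 2 has {2,3,4,5,6,7}; column 1 has {2,3,4,5,6,7} → 1.

6 1 5 2 3 7 4 / 1 3 6 4 5 2 7 / 7 6 1 5 2 4 3 / 4 2 3 7 1 6 5 / 2 5 7 1 4 3 6 / 3 4 2 6 7 5 1 / 5 7 4 3 6 1 2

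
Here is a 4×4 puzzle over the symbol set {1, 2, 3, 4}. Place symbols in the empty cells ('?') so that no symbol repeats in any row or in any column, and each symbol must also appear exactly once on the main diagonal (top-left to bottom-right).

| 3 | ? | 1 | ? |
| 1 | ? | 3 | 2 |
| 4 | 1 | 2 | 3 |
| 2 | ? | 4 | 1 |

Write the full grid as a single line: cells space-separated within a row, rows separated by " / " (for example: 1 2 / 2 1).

3 2 1 4 / 1 4 3 2 / 4 1 2 3 / 2 3 4 1

row 1 has {1,3}; column 4 has {1,2,3} — only 4 is left for (r1,c4).
row 2 has {1,2,3}; column 2 has {1}; the diagonal has {1,2,3} — only 4 is left for (r2,c2).
row 4 has {1,2,4}; column 2 has {1,4} — only 3 is left for (r4,c2).
row 1 has {1,3,4}; column 2 has {1,3,4} — only 2 is left for (r1,c2).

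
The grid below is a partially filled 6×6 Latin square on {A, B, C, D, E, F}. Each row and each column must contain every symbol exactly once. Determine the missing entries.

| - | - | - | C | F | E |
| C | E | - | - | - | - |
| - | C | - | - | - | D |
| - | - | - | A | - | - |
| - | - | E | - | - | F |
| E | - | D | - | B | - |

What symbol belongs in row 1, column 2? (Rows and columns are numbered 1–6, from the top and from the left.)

D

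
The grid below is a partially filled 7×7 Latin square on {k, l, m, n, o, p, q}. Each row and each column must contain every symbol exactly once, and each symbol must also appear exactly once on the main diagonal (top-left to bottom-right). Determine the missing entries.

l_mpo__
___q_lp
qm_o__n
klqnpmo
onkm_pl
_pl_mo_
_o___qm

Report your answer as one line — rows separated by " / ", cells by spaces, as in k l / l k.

l q m p o n k / m k o q n l p / q m p o l k n / k l q n p m o / o n k m q p l / n p l k m o q / p o n l k q m

row 2 has {l,p,q}; column 2 has {l,m,n,o,p}; the diagonal has {l,m,n,o} — only k is left for (r2,c2).
row 2 has {k,l,p,q}; column 5 has {m,o,p} — only n is left for (r2,c5).
row 3 has {m,n,o,q}; column 3 has {k,l,m,q}; the diagonal has {k,l,m,n,o} — only p is left for (r3,c3).
row 3 has {m,n,o,p,q}; column 6 has {l,m,o,p,q} — only k is left for (r3,c6).
row 5 has {k,l,m,n,o,p}; column 5 has {m,n,o,p}; the diagonal has {k,l,m,n,o,p} — only q is left for (r5,c5).
row 6 has {l,m,o,p}; column 1 has {k,l,o,q} — only n is left for (r6,c1).
row 6 has {l,m,n,o,p}; column 4 has {m,n,o,p,q} — only k is left for (r6,c4).
row 6 has {k,l,m,n,o,p}; column 7 has {l,m,n,o,p} — only q is left for (r6,c7).
row 7 has {m,o,q}; column 1 has {k,l,n,o,q} — only p is left for (r7,c1).
row 7 has {m,o,p,q}; column 3 has {k,l,m,p,q} — only n is left for (r7,c3).
row 7 has {m,n,o,p,q}; column 4 has {k,m,n,o,p,q} — only l is left for (r7,c4).
row 7 has {l,m,n,o,p,q}; column 5 has {m,n,o,p,q} — only k is left for (r7,c5).
row 1 has {l,m,o,p}; column 2 has {k,l,m,n,o,p} — only q is left for (r1,c2).
row 1 has {l,m,o,p,q}; column 6 has {k,l,m,o,p,q} — only n is left for (r1,c6).
row 1 has {l,m,n,o,p,q}; column 7 has {l,m,n,o,p,q} — only k is left for (r1,c7).
row 2 has {k,l,n,p,q}; column 1 has {k,l,n,o,p,q} — only m is left for (r2,c1).
row 2 has {k,l,m,n,p,q}; column 3 has {k,l,m,n,p,q} — only o is left for (r2,c3).
row 3 has {k,m,n,o,p,q}; column 5 has {k,m,n,o,p,q} — only l is left for (r3,c5).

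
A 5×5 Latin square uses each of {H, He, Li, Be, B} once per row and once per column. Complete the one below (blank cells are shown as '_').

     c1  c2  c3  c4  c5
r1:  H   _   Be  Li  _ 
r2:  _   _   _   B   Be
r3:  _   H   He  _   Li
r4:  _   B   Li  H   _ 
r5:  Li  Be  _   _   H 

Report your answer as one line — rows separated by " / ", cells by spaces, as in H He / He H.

H He Be Li B / He Li H B Be / B H He Be Li / Be B Li H He / Li Be B He H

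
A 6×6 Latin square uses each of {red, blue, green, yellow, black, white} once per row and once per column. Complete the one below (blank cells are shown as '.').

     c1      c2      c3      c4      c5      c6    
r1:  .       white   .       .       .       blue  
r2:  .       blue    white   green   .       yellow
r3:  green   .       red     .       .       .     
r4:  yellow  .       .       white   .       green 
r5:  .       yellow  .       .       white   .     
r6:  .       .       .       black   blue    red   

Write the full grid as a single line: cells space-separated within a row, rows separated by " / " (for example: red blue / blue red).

(r3,c2) = black
(r3,c5) = yellow
(r3,c6) = white
(r4,c2) = red
(r4,c5) = black
(r5,c6) = black
(r6,c1) = white
(r6,c2) = green
(r6,c3) = yellow
(r2,c5) = red
(r3,c4) = blue
(r4,c3) = blue
(r5,c3) = green
(r5,c4) = red
(r1,c3) = black
(r1,c4) = yellow
(r1,c5) = green
(r2,c1) = black
(r5,c1) = blue
(r1,c1) = red

red white black yellow green blue / black blue white green red yellow / green black red blue yellow white / yellow red blue white black green / blue yellow green red white black / white green yellow black blue red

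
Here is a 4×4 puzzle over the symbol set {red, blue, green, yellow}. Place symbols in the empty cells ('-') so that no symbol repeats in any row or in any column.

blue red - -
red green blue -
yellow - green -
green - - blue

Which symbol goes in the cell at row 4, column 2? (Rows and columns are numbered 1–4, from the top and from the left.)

Cell (r1,c3): row 1 has {red,blue}; column 3 has {blue,green} → yellow.
Cell (r1,c4): row 1 has {red,blue,yellow}; column 4 has {blue} → green.
Cell (r2,c4): row 2 has {red,blue,green}; column 4 has {blue,green} → yellow.
Cell (r3,c2): row 3 has {green,yellow}; column 2 has {red,green} → blue.
Cell (r3,c4): row 3 has {blue,green,yellow}; column 4 has {blue,green,yellow} → red.
Cell (r4,c2): row 4 has {blue,green}; column 2 has {red,blue,green} → yellow.

yellow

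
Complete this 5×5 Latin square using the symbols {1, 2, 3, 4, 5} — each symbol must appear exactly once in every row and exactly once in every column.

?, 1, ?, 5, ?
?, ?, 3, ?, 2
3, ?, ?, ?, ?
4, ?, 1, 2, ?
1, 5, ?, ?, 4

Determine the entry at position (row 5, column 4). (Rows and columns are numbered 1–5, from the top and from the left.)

3

Cell (r1,c1): row 1 has {1,5}; column 1 has {1,3,4} → 2.
Cell (r1,c3): row 1 has {1,2,5}; column 3 has {1,3} → 4.
Cell (r1,c5): row 1 has {1,2,4,5}; column 5 has {2,4} → 3.
Cell (r2,c1): row 2 has {2,3}; column 1 has {1,2,3,4} → 5.
Cell (r2,c2): row 2 has {2,3,5}; column 2 has {1,5} → 4.
Cell (r2,c4): row 2 has {2,3,4,5}; column 4 has {2,5} → 1.
Cell (r3,c2): row 3 has {3}; column 2 has {1,4,5} → 2.
Cell (r3,c3): row 3 has {2,3}; column 3 has {1,3,4} → 5.
Cell (r3,c4): row 3 has {2,3,5}; column 4 has {1,2,5} → 4.
Cell (r3,c5): row 3 has {2,3,4,5}; column 5 has {2,3,4} → 1.
Cell (r4,c2): row 4 has {1,2,4}; column 2 has {1,2,4,5} → 3.
Cell (r4,c5): row 4 has {1,2,3,4}; column 5 has {1,2,3,4} → 5.
Cell (r5,c3): row 5 has {1,4,5}; column 3 has {1,3,4,5} → 2.
Cell (r5,c4): row 5 has {1,2,4,5}; column 4 has {1,2,4,5} → 3.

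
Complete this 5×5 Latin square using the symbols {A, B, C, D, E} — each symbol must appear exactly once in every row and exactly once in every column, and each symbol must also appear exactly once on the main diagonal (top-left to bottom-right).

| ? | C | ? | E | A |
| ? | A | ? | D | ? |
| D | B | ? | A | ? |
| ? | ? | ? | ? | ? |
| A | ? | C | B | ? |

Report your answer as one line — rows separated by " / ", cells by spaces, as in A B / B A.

B C D E A / C A B D E / D B E A C / E D A C B / A E C B D

Cell (r1,c1): row 1 has {A,C,E}; column 1 has {A,D}; the diagonal has {A} → B.
Cell (r1,c3): row 1 has {A,B,C,E}; column 3 has {C} → D.
Cell (r3,c3): row 3 has {A,B,D}; column 3 has {C,D}; the diagonal has {A,B} → E.
Cell (r3,c5): row 3 has {A,B,D,E}; column 5 has {A} → C.
Cell (r4,c4): row 4 is empty so far; column 4 has {A,B,D,E}; the diagonal has {A,B,E} → C.
Cell (r5,c5): row 5 has {A,B,C}; column 5 has {A,C}; the diagonal has {A,B,C,E} → D.
Cell (r2,c3): row 2 has {A,D}; column 3 has {C,D,E} → B.
Cell (r2,c5): row 2 has {A,B,D}; column 5 has {A,C,D} → E.
Cell (r4,c1): row 4 has {C}; column 1 has {A,B,D} → E.
Cell (r4,c2): row 4 has {C,E}; column 2 has {A,B,C} → D.
Cell (r4,c3): row 4 has {C,D,E}; column 3 has {B,C,D,E} → A.
Cell (r4,c5): row 4 has {A,C,D,E}; column 5 has {A,C,D,E} → B.
Cell (r5,c2): row 5 has {A,B,C,D}; column 2 has {A,B,C,D} → E.
Cell (r2,c1): row 2 has {A,B,D,E}; column 1 has {A,B,D,E} → C.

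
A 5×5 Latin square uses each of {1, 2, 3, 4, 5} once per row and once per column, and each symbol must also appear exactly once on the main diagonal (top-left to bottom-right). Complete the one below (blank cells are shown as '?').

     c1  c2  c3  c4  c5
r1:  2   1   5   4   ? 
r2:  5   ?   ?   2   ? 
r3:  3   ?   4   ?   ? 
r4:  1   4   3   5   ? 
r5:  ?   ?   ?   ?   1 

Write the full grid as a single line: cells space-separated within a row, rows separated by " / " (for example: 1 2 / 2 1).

(r1,c5) = 3
(r2,c2) = 3
(r2,c3) = 1
(r2,c5) = 4
(r3,c4) = 1
(r4,c5) = 2
(r5,c1) = 4
(r5,c3) = 2
(r5,c4) = 3
(r3,c5) = 5
(r5,c2) = 5
(r3,c2) = 2

2 1 5 4 3 / 5 3 1 2 4 / 3 2 4 1 5 / 1 4 3 5 2 / 4 5 2 3 1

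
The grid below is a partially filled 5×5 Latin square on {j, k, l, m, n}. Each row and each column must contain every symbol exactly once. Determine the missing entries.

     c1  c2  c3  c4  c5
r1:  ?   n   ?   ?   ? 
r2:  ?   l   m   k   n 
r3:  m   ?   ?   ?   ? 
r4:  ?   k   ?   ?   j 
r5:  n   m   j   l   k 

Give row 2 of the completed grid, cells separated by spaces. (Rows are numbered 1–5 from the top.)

(r2,c1) = j

j l m k n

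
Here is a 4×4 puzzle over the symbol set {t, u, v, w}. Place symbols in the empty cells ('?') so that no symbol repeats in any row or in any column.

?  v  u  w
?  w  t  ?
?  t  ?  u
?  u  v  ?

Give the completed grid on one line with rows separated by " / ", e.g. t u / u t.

(r1,c1): row 1 has {u,v,w}; column 1 is empty so far, so it must be t.
(r2,c4): row 2 has {t,w}; column 4 has {u,w}, so it must be v.
(r3,c3): row 3 has {t,u}; column 3 has {t,u,v}, so it must be w.
(r4,c1): row 4 has {u,v}; column 1 has {t}, so it must be w.
(r4,c4): row 4 has {u,v,w}; column 4 has {u,v,w}, so it must be t.
(r2,c1): row 2 has {t,v,w}; column 1 has {t,w}, so it must be u.
(r3,c1): row 3 has {t,u,w}; column 1 has {t,u,w}, so it must be v.

t v u w / u w t v / v t w u / w u v t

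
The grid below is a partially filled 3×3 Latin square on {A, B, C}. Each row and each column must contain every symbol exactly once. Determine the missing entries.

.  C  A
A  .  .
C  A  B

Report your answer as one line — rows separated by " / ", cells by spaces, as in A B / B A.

(r1,c1) = B
(r2,c2) = B
(r2,c3) = C

B C A / A B C / C A B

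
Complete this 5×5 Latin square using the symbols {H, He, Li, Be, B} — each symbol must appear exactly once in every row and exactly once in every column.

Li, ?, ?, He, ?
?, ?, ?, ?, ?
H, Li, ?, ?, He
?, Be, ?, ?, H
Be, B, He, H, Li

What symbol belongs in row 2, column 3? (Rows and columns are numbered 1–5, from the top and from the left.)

H

At row 1, column 2: row 1 has {He,Li}; column 2 has {Li,Be,B}; that leaves H.
At row 2, column 2: row 2 is empty so far; column 2 has {H,Li,Be,B}; that leaves He.
At row 2, column 1: row 2 has {He}; column 1 has {H,Li,Be}; that leaves B.
At row 2, column 5: row 2 has {He,B}; column 5 has {H,He,Li}; that leaves Be.
At row 4, column 1: row 4 has {H,Be}; column 1 has {H,Li,Be,B}; that leaves He.
At row 1, column 5: row 1 has {H,He,Li}; column 5 has {H,He,Li,Be}; that leaves B.
At row 2, column 4: row 2 has {He,Be,B}; column 4 has {H,He}; that leaves Li.
At row 4, column 4: row 4 has {H,He,Be}; column 4 has {H,He,Li}; that leaves B.
At row 1, column 3: row 1 has {H,He,Li,B}; column 3 has {He}; that leaves Be.
At row 2, column 3: row 2 has {He,Li,Be,B}; column 3 has {He,Be}; that leaves H.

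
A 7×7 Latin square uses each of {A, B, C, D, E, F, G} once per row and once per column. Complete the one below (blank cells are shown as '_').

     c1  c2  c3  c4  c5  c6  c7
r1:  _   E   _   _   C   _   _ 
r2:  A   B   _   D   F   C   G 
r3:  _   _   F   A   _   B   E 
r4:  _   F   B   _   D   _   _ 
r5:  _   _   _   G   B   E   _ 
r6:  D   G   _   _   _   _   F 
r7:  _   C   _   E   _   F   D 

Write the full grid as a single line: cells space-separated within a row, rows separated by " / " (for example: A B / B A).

G E A F C D B / A B E D F C G / C D F A G B E / E F B C D G A / F A D G B E C / D G C B E A F / B C G E A F D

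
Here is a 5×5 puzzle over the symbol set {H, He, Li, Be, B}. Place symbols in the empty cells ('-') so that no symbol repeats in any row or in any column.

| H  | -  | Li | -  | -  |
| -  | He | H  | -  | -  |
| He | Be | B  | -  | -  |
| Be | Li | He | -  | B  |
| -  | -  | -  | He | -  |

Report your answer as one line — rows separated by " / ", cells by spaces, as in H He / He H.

(r1,c2): row 1 has {H,Li}; column 2 has {He,Li,Be}, so it must be B.
(r1,c4): row 1 has {H,Li,B}; column 4 has {He}, so it must be Be.
(r1,c5): row 1 has {H,Li,Be,B}; column 5 has {B}, so it must be He.
(r4,c4): row 4 has {He,Li,Be,B}; column 4 has {He,Be}, so it must be H.
(r5,c2): row 5 has {He}; column 2 has {He,Li,Be,B}, so it must be H.
(r5,c3): row 5 has {H,He}; column 3 has {H,He,Li,B}, so it must be Be.
(r5,c5): row 5 has {H,He,Be}; column 5 has {He,B}, so it must be Li.
(r2,c5): row 2 has {H,He}; column 5 has {He,Li,B}, so it must be Be.
(r3,c4): row 3 has {He,Be,B}; column 4 has {H,He,Be}, so it must be Li.
(r3,c5): row 3 has {He,Li,Be,B}; column 5 has {He,Li,Be,B}, so it must be H.
(r5,c1): row 5 has {H,He,Li,Be}; column 1 has {H,He,Be}, so it must be B.
(r2,c1): row 2 has {H,He,Be}; column 1 has {H,He,Be,B}, so it must be Li.
(r2,c4): row 2 has {H,He,Li,Be}; column 4 has {H,He,Li,Be}, so it must be B.

H B Li Be He / Li He H B Be / He Be B Li H / Be Li He H B / B H Be He Li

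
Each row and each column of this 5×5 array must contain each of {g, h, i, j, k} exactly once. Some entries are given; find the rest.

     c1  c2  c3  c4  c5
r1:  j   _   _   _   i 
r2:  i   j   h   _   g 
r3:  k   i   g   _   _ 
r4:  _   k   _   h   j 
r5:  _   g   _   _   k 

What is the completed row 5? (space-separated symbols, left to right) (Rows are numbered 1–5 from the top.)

Cell (r1,c2): row 1 has {i,j}; column 2 has {g,i,j,k} → h.
Cell (r1,c3): row 1 has {h,i,j}; column 3 has {g,h} → k.
Cell (r1,c4): row 1 has {h,i,j,k}; column 4 has {h} → g.
Cell (r2,c4): row 2 has {g,h,i,j}; column 4 has {g,h} → k.
Cell (r3,c4): row 3 has {g,i,k}; column 4 has {g,h,k} → j.
Cell (r3,c5): row 3 has {g,i,j,k}; column 5 has {g,i,j,k} → h.
Cell (r4,c1): row 4 has {h,j,k}; column 1 has {i,j,k} → g.
Cell (r4,c3): row 4 has {g,h,j,k}; column 3 has {g,h,k} → i.
Cell (r5,c1): row 5 has {g,k}; column 1 has {g,i,j,k} → h.
Cell (r5,c3): row 5 has {g,h,k}; column 3 has {g,h,i,k} → j.
Cell (r5,c4): row 5 has {g,h,j,k}; column 4 has {g,h,j,k} → i.

h g j i k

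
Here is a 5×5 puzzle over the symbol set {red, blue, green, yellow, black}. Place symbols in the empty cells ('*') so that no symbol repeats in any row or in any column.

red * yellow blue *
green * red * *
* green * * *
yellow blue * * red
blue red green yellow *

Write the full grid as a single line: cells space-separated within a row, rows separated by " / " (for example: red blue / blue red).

red black yellow blue green / green yellow red black blue / black green blue red yellow / yellow blue black green red / blue red green yellow black

(r1,c2) = black
(r1,c5) = green
(r2,c2) = yellow
(r2,c4) = black
(r2,c5) = blue
(r3,c1) = black
(r3,c3) = blue
(r3,c4) = red
(r3,c5) = yellow
(r4,c3) = black
(r4,c4) = green
(r5,c5) = black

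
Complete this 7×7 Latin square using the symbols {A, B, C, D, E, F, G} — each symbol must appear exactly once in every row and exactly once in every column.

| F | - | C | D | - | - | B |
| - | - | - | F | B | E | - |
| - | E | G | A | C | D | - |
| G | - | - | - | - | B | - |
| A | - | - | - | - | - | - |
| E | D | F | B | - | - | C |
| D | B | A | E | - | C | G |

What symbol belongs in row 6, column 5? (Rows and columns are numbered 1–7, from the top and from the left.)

G

row 2 has {B,E,F}; column 1 has {A,D,E,F,G} — only C is left for (r2,c1).
row 2 has {B,C,E,F}; column 3 has {A,C,F,G} — only D is left for (r2,c3).
row 2 has {B,C,D,E,F}; column 7 has {B,C,G} — only A is left for (r2,c7).
row 3 has {A,C,D,E,G}; column 1 has {A,C,D,E,F,G} — only B is left for (r3,c1).
row 3 has {A,B,C,D,E,G}; column 7 has {A,B,C,G} — only F is left for (r3,c7).
row 4 has {B,G}; column 3 has {A,C,D,F,G} — only E is left for (r4,c3).
row 4 has {B,E,G}; column 4 has {A,B,D,E,F} — only C is left for (r4,c4).
row 4 has {B,C,E,G}; column 7 has {A,B,C,F,G} — only D is left for (r4,c7).
row 5 has {A}; column 3 has {A,C,D,E,F,G} — only B is left for (r5,c3).
row 5 has {A,B}; column 4 has {A,B,C,D,E,F} — only G is left for (r5,c4).
row 5 has {A,B,G}; column 6 has {B,C,D,E} — only F is left for (r5,c6).
row 5 has {A,B,F,G}; column 7 has {A,B,C,D,F,G} — only E is left for (r5,c7).
row 7 has {A,B,C,D,E,G}; column 5 has {B,C} — only F is left for (r7,c5).
row 2 has {A,B,C,D,E,F}; column 2 has {B,D,E} — only G is left for (r2,c2).
row 4 has {B,C,D,E,G}; column 5 has {B,C,F} — only A is left for (r4,c5).
row 5 has {A,B,E,F,G}; column 2 has {B,D,E,G} — only C is left for (r5,c2).
row 5 has {A,B,C,E,F,G}; column 5 has {A,B,C,F} — only D is left for (r5,c5).
row 6 has {B,C,D,E,F}; column 5 has {A,B,C,D,F} — only G is left for (r6,c5).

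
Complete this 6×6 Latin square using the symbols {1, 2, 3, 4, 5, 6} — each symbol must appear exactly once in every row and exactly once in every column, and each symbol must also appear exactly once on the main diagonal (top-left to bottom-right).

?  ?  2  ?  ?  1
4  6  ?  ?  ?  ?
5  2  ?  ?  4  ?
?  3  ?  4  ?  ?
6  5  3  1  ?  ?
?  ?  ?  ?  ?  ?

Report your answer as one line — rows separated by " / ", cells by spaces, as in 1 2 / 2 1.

3 4 2 5 6 1 / 4 6 5 2 1 3 / 5 2 1 3 4 6 / 1 3 6 4 5 2 / 6 5 3 1 2 4 / 2 1 4 6 3 5

(r1,c1) = 3
(r1,c2) = 4
(r3,c3) = 1
(r5,c5) = 2
(r5,c6) = 4
(r6,c2) = 1
(r6,c6) = 5
(r2,c3) = 5
(r4,c3) = 6
(r4,c6) = 2
(r6,c1) = 2
(r6,c3) = 4
(r2,c6) = 3
(r3,c6) = 6
(r4,c1) = 1
(r4,c5) = 5
(r1,c5) = 6
(r2,c4) = 2
(r2,c5) = 1
(r3,c4) = 3
(r6,c4) = 6
(r6,c5) = 3
(r1,c4) = 5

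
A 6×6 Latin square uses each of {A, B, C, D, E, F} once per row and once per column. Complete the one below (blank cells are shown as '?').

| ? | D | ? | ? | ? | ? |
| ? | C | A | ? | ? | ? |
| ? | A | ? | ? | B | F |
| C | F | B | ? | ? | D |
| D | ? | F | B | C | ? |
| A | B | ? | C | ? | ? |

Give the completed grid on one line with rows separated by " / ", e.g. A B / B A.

B D E F A C / F C A E D B / E A C D B F / C F B A E D / D E F B C A / A B D C F E

(r3,c1): row 3 has {A,B,F}; column 1 has {A,C,D}, so it must be E.
(r3,c4): row 3 has {A,B,E,F}; column 4 has {B,C}, so it must be D.
(r5,c2): row 5 has {B,C,D,F}; column 2 has {A,B,C,D,F}, so it must be E.
(r5,c6): row 5 has {B,C,D,E,F}; column 6 has {D,F}, so it must be A.
(r6,c6): row 6 has {A,B,C}; column 6 has {A,D,F}, so it must be E.
(r2,c6): row 2 has {A,C}; column 6 has {A,D,E,F}, so it must be B.
(r3,c3): row 3 has {A,B,D,E,F}; column 3 has {A,B,F}, so it must be C.
(r6,c3): row 6 has {A,B,C,E}; column 3 has {A,B,C,F}, so it must be D.
(r6,c5): row 6 has {A,B,C,D,E}; column 5 has {B,C}, so it must be F.
(r1,c3): row 1 has {D}; column 3 has {A,B,C,D,F}, so it must be E.
(r1,c5): row 1 has {D,E}; column 5 has {B,C,F}, so it must be A.
(r1,c6): row 1 has {A,D,E}; column 6 has {A,B,D,E,F}, so it must be C.
(r2,c1): row 2 has {A,B,C}; column 1 has {A,C,D,E}, so it must be F.
(r2,c4): row 2 has {A,B,C,F}; column 4 has {B,C,D}, so it must be E.
(r2,c5): row 2 has {A,B,C,E,F}; column 5 has {A,B,C,F}, so it must be D.
(r4,c4): row 4 has {B,C,D,F}; column 4 has {B,C,D,E}, so it must be A.
(r4,c5): row 4 has {A,B,C,D,F}; column 5 has {A,B,C,D,F}, so it must be E.
(r1,c1): row 1 has {A,C,D,E}; column 1 has {A,C,D,E,F}, so it must be B.
(r1,c4): row 1 has {A,B,C,D,E}; column 4 has {A,B,C,D,E}, so it must be F.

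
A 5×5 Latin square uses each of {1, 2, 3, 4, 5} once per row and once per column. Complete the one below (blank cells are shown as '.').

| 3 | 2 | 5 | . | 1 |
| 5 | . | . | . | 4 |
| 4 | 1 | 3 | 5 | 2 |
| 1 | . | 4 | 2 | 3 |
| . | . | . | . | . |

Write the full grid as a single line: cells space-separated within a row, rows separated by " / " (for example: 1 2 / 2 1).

3 2 5 4 1 / 5 3 2 1 4 / 4 1 3 5 2 / 1 5 4 2 3 / 2 4 1 3 5

(r1,c4) = 4
(r2,c2) = 3
(r2,c4) = 1
(r4,c2) = 5
(r5,c1) = 2
(r5,c2) = 4
(r5,c3) = 1
(r5,c4) = 3
(r5,c5) = 5
(r2,c3) = 2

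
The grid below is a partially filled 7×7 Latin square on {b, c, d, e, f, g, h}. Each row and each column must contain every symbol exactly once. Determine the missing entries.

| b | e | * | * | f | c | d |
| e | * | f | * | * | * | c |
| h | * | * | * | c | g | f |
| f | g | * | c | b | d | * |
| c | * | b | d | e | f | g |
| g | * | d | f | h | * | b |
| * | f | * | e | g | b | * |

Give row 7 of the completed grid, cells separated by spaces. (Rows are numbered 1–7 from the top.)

(r2,c5): row 2 has {c,e,f}; column 5 has {b,c,e,f,g,h}, so it must be d.
(r2,c6): row 2 has {c,d,e,f}; column 6 has {b,c,d,f,g}, so it must be h.
(r3,c3): row 3 has {c,f,g,h}; column 3 has {b,d,f}, so it must be e.
(r3,c4): row 3 has {c,e,f,g,h}; column 4 has {c,d,e,f}, so it must be b.
(r4,c3): row 4 has {b,c,d,f,g}; column 3 has {b,d,e,f}, so it must be h.
(r4,c7): row 4 has {b,c,d,f,g,h}; column 7 has {b,c,d,f,g}, so it must be e.
(r5,c2): row 5 has {b,c,d,e,f,g}; column 2 has {e,f,g}, so it must be h.
(r6,c2): row 6 has {b,d,f,g,h}; column 2 has {e,f,g,h}, so it must be c.
(r6,c6): row 6 has {b,c,d,f,g,h}; column 6 has {b,c,d,f,g,h}, so it must be e.
(r7,c1): row 7 has {b,e,f,g}; column 1 has {b,c,e,f,g,h}, so it must be d.
(r7,c3): row 7 has {b,d,e,f,g}; column 3 has {b,d,e,f,h}, so it must be c.
(r7,c7): row 7 has {b,c,d,e,f,g}; column 7 has {b,c,d,e,f,g}, so it must be h.

d f c e g b h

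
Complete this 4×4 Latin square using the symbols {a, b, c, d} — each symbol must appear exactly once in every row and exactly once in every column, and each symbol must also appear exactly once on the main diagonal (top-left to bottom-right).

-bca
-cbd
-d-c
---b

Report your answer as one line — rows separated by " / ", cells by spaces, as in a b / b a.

At row 1, column 1: row 1 has {a,b,c}; column 1 is empty so far; the diagonal has {b,c}; that leaves d.
At row 2, column 1: row 2 has {b,c,d}; column 1 has {d}; that leaves a.
At row 3, column 1: row 3 has {c,d}; column 1 has {a,d}; that leaves b.
At row 3, column 3: row 3 has {b,c,d}; column 3 has {b,c}; the diagonal has {b,c,d}; that leaves a.
At row 4, column 1: row 4 has {b}; column 1 has {a,b,d}; that leaves c.
At row 4, column 2: row 4 has {b,c}; column 2 has {b,c,d}; that leaves a.
At row 4, column 3: row 4 has {a,b,c}; column 3 has {a,b,c}; that leaves d.

d b c a / a c b d / b d a c / c a d b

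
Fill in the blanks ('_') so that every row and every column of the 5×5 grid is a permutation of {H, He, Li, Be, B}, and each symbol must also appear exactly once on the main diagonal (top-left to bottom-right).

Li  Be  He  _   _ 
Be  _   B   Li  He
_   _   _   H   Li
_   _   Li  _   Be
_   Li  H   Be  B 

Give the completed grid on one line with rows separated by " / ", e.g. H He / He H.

(r1,c4) = B
(r1,c5) = H
(r2,c2) = H
(r3,c3) = Be
(r4,c4) = He
(r5,c1) = He
(r3,c1) = B
(r3,c2) = He
(r4,c1) = H
(r4,c2) = B

Li Be He B H / Be H B Li He / B He Be H Li / H B Li He Be / He Li H Be B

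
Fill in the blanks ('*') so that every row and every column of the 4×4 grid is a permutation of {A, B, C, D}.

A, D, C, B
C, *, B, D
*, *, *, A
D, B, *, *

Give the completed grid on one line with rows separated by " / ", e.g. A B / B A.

A D C B / C A B D / B C D A / D B A C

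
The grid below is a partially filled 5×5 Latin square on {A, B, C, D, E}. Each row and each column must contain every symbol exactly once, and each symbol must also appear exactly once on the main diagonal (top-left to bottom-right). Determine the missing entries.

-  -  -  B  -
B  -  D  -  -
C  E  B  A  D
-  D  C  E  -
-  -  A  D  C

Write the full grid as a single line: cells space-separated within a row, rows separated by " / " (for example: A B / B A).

(r1,c3): row 1 has {B}; column 3 has {A,B,C,D}, so it must be E.
(r1,c5): row 1 has {B,E}; column 5 has {C,D}, so it must be A.
(r2,c2): row 2 has {B,D}; column 2 has {D,E}; the diagonal has {B,C,E}, so it must be A.
(r2,c4): row 2 has {A,B,D}; column 4 has {A,B,D,E}, so it must be C.
(r2,c5): row 2 has {A,B,C,D}; column 5 has {A,C,D}, so it must be E.
(r4,c1): row 4 has {C,D,E}; column 1 has {B,C}, so it must be A.
(r4,c5): row 4 has {A,C,D,E}; column 5 has {A,C,D,E}, so it must be B.
(r5,c1): row 5 has {A,C,D}; column 1 has {A,B,C}, so it must be E.
(r5,c2): row 5 has {A,C,D,E}; column 2 has {A,D,E}, so it must be B.
(r1,c1): row 1 has {A,B,E}; column 1 has {A,B,C,E}; the diagonal has {A,B,C,E}, so it must be D.
(r1,c2): row 1 has {A,B,D,E}; column 2 has {A,B,D,E}, so it must be C.

D C E B A / B A D C E / C E B A D / A D C E B / E B A D C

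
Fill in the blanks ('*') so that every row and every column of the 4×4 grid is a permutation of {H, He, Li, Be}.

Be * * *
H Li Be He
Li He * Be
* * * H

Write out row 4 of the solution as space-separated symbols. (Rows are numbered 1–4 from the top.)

He Be Li H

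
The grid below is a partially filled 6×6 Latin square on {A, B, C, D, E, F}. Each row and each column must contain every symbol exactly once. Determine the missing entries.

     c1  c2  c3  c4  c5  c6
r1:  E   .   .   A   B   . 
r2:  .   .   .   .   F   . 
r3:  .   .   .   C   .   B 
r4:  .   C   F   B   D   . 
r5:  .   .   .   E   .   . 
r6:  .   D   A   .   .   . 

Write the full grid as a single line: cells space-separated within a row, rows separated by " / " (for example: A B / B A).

E F C A B D / C B E D F A / F E D C A B / A C F B D E / D A B E C F / B D A F E C

Cell (r1,c2): row 1 has {A,B,E}; column 2 has {C,D} → F.
Cell (r2,c4): row 2 has {F}; column 4 has {A,B,C,E} → D.
Cell (r4,c1): row 4 has {B,C,D,F}; column 1 has {E} → A.
Cell (r4,c6): row 4 has {A,B,C,D,F}; column 6 has {B} → E.
Cell (r6,c4): row 6 has {A,D}; column 4 has {A,B,C,D,E} → F.
Cell (r6,c6): row 6 has {A,D,F}; column 6 has {B,E} → C.
Cell (r1,c6): row 1 has {A,B,E,F}; column 6 has {B,C,E} → D.
Cell (r2,c6): row 2 has {D,F}; column 6 has {B,C,D,E} → A.
Cell (r5,c6): row 5 has {E}; column 6 has {A,B,C,D,E} → F.
Cell (r6,c1): row 6 has {A,C,D,F}; column 1 has {A,E} → B.
Cell (r6,c5): row 6 has {A,B,C,D,F}; column 5 has {B,D,F} → E.
Cell (r1,c3): row 1 has {A,B,D,E,F}; column 3 has {A,F} → C.
Cell (r2,c1): row 2 has {A,D,F}; column 1 has {A,B,E} → C.
Cell (r3,c5): row 3 has {B,C}; column 5 has {B,D,E,F} → A.
Cell (r5,c1): row 5 has {E,F}; column 1 has {A,B,C,E} → D.
Cell (r5,c3): row 5 has {D,E,F}; column 3 has {A,C,F} → B.
Cell (r5,c5): row 5 has {B,D,E,F}; column 5 has {A,B,D,E,F} → C.
Cell (r2,c3): row 2 has {A,C,D,F}; column 3 has {A,B,C,F} → E.
Cell (r3,c1): row 3 has {A,B,C}; column 1 has {A,B,C,D,E} → F.
Cell (r3,c2): row 3 has {A,B,C,F}; column 2 has {C,D,F} → E.
Cell (r3,c3): row 3 has {A,B,C,E,F}; column 3 has {A,B,C,E,F} → D.
Cell (r5,c2): row 5 has {B,C,D,E,F}; column 2 has {C,D,E,F} → A.
Cell (r2,c2): row 2 has {A,C,D,E,F}; column 2 has {A,C,D,E,F} → B.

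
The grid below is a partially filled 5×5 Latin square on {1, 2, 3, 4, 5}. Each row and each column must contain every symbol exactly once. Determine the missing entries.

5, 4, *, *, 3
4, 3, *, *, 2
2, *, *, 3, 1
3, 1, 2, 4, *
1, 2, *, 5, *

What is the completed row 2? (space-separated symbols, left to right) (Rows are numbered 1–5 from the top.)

(r1,c3) = 1
(r1,c4) = 2
(r2,c3) = 5
(r2,c4) = 1

4 3 5 1 2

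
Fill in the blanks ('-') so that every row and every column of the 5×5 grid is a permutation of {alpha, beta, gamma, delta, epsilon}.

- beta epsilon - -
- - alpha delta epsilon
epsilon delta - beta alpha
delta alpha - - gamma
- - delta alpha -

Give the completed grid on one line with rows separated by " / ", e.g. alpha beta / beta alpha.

alpha beta epsilon gamma delta / beta gamma alpha delta epsilon / epsilon delta gamma beta alpha / delta alpha beta epsilon gamma / gamma epsilon delta alpha beta

(r1,c4) = gamma
(r1,c5) = delta
(r2,c2) = gamma
(r3,c3) = gamma
(r4,c3) = beta
(r4,c4) = epsilon
(r5,c2) = epsilon
(r5,c5) = beta
(r1,c1) = alpha
(r2,c1) = beta
(r5,c1) = gamma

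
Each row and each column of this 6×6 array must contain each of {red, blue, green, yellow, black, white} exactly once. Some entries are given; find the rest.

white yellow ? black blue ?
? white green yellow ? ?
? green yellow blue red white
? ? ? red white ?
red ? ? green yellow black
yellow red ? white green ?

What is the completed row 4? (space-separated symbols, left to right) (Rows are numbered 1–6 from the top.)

green black blue red white yellow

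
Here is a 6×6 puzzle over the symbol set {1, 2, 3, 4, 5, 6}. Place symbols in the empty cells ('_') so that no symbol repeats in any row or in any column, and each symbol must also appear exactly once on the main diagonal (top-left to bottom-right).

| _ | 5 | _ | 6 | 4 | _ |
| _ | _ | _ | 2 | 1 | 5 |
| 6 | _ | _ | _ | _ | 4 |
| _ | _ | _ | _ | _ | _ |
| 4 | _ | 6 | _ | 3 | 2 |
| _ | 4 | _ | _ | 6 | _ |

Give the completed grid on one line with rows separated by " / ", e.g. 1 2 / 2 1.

(r2,c1): row 2 has {1,2,5}; column 1 has {4,6}, so it must be 3.
(r2,c2): row 2 has {1,2,3,5}; column 2 has {4,5}; the diagonal has {3}, so it must be 6.
(r2,c3): row 2 has {1,2,3,5,6}; column 3 has {6}, so it must be 4.
(r5,c2): row 5 has {2,3,4,6}; column 2 has {4,5,6}, so it must be 1.
(r5,c4): row 5 has {1,2,3,4,6}; column 4 has {2,6}, so it must be 5.
(r6,c6): row 6 has {4,6}; column 6 has {2,4,5}; the diagonal has {3,6}, so it must be 1.
(r1,c1): row 1 has {4,5,6}; column 1 has {3,4,6}; the diagonal has {1,3,6}, so it must be 2.
(r1,c6): row 1 has {2,4,5,6}; column 6 has {1,2,4,5}, so it must be 3.
(r3,c3): row 3 has {4,6}; column 3 has {4,6}; the diagonal has {1,2,3,6}, so it must be 5.
(r3,c5): row 3 has {4,5,6}; column 5 has {1,3,4,6}, so it must be 2.
(r4,c4): row 4 is empty so far; column 4 has {2,5,6}; the diagonal has {1,2,3,5,6}, so it must be 4.
(r4,c5): row 4 has {4}; column 5 has {1,2,3,4,6}, so it must be 5.
(r4,c6): row 4 has {4,5}; column 6 has {1,2,3,4,5}, so it must be 6.
(r6,c1): row 6 has {1,4,6}; column 1 has {2,3,4,6}, so it must be 5.
(r6,c4): row 6 has {1,4,5,6}; column 4 has {2,4,5,6}, so it must be 3.
(r1,c3): row 1 has {2,3,4,5,6}; column 3 has {4,5,6}, so it must be 1.
(r3,c2): row 3 has {2,4,5,6}; column 2 has {1,4,5,6}, so it must be 3.
(r3,c4): row 3 has {2,3,4,5,6}; column 4 has {2,3,4,5,6}, so it must be 1.
(r4,c1): row 4 has {4,5,6}; column 1 has {2,3,4,5,6}, so it must be 1.
(r4,c2): row 4 has {1,4,5,6}; column 2 has {1,3,4,5,6}, so it must be 2.
(r4,c3): row 4 has {1,2,4,5,6}; column 3 has {1,4,5,6}, so it must be 3.
(r6,c3): row 6 has {1,3,4,5,6}; column 3 has {1,3,4,5,6}, so it must be 2.

2 5 1 6 4 3 / 3 6 4 2 1 5 / 6 3 5 1 2 4 / 1 2 3 4 5 6 / 4 1 6 5 3 2 / 5 4 2 3 6 1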